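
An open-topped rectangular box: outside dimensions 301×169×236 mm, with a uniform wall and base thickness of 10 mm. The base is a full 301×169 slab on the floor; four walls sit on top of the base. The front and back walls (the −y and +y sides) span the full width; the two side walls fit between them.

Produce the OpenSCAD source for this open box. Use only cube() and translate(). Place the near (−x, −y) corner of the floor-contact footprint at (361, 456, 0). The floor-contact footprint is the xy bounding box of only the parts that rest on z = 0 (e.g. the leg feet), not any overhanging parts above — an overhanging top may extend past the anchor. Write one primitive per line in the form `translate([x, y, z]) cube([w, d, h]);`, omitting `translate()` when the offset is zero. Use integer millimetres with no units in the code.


translate([361, 456, 0]) cube([301, 169, 10]);
translate([361, 456, 10]) cube([301, 10, 226]);
translate([361, 615, 10]) cube([301, 10, 226]);
translate([361, 466, 10]) cube([10, 149, 226]);
translate([652, 466, 10]) cube([10, 149, 226]);


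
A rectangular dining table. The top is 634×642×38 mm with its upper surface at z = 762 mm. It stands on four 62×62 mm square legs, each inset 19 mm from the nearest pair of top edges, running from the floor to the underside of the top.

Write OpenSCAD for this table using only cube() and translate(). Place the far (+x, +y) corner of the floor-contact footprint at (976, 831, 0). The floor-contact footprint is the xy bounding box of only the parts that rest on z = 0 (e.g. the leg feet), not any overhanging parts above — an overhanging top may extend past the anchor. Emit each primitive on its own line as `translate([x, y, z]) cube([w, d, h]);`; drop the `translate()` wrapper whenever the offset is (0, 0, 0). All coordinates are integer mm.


// leg_h = 762 - 38 = 724
translate([361, 208, 724]) cube([634, 642, 38]);
translate([380, 227, 0]) cube([62, 62, 724]);
translate([914, 227, 0]) cube([62, 62, 724]);
translate([380, 769, 0]) cube([62, 62, 724]);
translate([914, 769, 0]) cube([62, 62, 724]);


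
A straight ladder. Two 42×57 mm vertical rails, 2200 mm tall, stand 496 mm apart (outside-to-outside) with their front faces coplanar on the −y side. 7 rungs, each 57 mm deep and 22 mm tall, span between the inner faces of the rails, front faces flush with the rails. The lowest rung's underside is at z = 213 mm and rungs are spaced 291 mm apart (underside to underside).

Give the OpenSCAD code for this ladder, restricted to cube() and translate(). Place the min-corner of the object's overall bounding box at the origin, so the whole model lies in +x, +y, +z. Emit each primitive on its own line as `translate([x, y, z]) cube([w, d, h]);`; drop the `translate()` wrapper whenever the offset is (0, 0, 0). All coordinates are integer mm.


// rung span = 496 - 2*42 = 412
// rung[k] z = 213 + k*291
cube([42, 57, 2200]);
translate([454, 0, 0]) cube([42, 57, 2200]);
translate([42, 0, 213]) cube([412, 57, 22]);
translate([42, 0, 504]) cube([412, 57, 22]);
translate([42, 0, 795]) cube([412, 57, 22]);
translate([42, 0, 1086]) cube([412, 57, 22]);
translate([42, 0, 1377]) cube([412, 57, 22]);
translate([42, 0, 1668]) cube([412, 57, 22]);
translate([42, 0, 1959]) cube([412, 57, 22]);


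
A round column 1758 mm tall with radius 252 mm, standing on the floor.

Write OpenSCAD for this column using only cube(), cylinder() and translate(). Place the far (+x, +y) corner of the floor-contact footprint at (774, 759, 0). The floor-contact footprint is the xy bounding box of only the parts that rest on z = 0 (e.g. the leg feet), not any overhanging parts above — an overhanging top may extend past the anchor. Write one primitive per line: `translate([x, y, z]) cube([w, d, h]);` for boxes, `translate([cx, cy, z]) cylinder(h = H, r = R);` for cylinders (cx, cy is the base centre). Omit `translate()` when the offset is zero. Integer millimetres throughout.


translate([522, 507, 0]) cylinder(h = 1758, r = 252);


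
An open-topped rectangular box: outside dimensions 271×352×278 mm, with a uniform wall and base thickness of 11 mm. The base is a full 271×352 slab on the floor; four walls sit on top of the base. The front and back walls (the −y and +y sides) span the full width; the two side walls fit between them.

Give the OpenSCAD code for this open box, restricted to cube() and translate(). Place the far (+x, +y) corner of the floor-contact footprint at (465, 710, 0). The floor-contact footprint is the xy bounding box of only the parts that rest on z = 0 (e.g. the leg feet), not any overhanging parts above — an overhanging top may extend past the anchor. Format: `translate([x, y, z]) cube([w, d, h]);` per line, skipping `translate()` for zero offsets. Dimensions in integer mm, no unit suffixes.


translate([194, 358, 0]) cube([271, 352, 11]);
translate([194, 358, 11]) cube([271, 11, 267]);
translate([194, 699, 11]) cube([271, 11, 267]);
translate([194, 369, 11]) cube([11, 330, 267]);
translate([454, 369, 11]) cube([11, 330, 267]);


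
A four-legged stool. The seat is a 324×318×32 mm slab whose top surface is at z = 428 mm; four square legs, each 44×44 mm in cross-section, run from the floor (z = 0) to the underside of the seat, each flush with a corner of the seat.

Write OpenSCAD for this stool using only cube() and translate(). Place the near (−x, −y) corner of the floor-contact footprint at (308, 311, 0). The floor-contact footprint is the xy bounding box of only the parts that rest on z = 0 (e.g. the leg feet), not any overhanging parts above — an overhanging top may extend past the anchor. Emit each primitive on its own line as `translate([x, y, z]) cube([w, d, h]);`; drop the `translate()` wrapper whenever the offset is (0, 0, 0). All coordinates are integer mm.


translate([308, 311, 396]) cube([324, 318, 32]);
translate([308, 311, 0]) cube([44, 44, 396]);
translate([588, 311, 0]) cube([44, 44, 396]);
translate([308, 585, 0]) cube([44, 44, 396]);
translate([588, 585, 0]) cube([44, 44, 396]);


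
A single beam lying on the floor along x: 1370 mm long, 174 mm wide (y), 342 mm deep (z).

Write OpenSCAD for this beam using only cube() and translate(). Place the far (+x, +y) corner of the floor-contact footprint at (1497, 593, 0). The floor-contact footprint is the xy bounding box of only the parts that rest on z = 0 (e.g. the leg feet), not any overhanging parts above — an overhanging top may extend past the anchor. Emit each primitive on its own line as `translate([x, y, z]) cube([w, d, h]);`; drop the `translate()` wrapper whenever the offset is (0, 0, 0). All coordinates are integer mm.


translate([127, 419, 0]) cube([1370, 174, 342]);


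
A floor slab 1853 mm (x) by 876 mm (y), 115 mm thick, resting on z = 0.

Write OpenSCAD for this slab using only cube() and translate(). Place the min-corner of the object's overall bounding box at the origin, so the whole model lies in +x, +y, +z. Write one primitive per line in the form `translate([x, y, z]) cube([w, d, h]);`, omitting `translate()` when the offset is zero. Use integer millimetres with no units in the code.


cube([1853, 876, 115]);


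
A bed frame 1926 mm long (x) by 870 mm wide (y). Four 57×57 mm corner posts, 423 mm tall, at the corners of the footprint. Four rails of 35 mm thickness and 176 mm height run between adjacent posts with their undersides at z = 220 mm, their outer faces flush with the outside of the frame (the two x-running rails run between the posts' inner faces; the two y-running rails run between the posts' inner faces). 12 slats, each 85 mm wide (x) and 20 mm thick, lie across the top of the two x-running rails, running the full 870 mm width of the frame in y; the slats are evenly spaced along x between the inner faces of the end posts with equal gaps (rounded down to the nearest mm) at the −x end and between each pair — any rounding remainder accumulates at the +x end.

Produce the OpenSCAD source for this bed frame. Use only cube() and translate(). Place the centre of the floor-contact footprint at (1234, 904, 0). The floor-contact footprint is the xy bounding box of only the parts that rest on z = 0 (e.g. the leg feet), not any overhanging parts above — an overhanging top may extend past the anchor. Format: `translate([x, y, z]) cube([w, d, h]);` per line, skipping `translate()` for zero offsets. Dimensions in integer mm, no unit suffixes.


// slat z = rail_z + rail_h = 220 + 176 = 396
// slat gap = ⌊(1812 − 12·85) / 13⌋ = 60
translate([271, 469, 0]) cube([57, 57, 423]);
translate([271, 1282, 0]) cube([57, 57, 423]);
translate([2140, 469, 0]) cube([57, 57, 423]);
translate([2140, 1282, 0]) cube([57, 57, 423]);
translate([328, 469, 220]) cube([1812, 35, 176]);
translate([328, 1304, 220]) cube([1812, 35, 176]);
translate([271, 526, 220]) cube([35, 756, 176]);
translate([2162, 526, 220]) cube([35, 756, 176]);
translate([388, 469, 396]) cube([85, 870, 20]);
translate([533, 469, 396]) cube([85, 870, 20]);
translate([678, 469, 396]) cube([85, 870, 20]);
translate([823, 469, 396]) cube([85, 870, 20]);
translate([968, 469, 396]) cube([85, 870, 20]);
translate([1113, 469, 396]) cube([85, 870, 20]);
translate([1258, 469, 396]) cube([85, 870, 20]);
translate([1403, 469, 396]) cube([85, 870, 20]);
translate([1548, 469, 396]) cube([85, 870, 20]);
translate([1693, 469, 396]) cube([85, 870, 20]);
translate([1838, 469, 396]) cube([85, 870, 20]);
translate([1983, 469, 396]) cube([85, 870, 20]);


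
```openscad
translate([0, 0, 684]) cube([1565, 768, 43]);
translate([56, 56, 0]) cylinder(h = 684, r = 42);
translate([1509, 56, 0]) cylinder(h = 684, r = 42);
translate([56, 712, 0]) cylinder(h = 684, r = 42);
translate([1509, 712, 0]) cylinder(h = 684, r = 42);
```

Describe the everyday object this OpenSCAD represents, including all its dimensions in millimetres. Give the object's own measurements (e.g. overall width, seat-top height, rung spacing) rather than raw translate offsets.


A table: top 1565 mm (x) × 768 mm (y), 43 mm thick, upper face at z = 727 mm, on four round legs of 84 mm diameter, each leg's bounding box inset 14 mm from the nearest pair of top edges from z = 0 to the bottom of the top.


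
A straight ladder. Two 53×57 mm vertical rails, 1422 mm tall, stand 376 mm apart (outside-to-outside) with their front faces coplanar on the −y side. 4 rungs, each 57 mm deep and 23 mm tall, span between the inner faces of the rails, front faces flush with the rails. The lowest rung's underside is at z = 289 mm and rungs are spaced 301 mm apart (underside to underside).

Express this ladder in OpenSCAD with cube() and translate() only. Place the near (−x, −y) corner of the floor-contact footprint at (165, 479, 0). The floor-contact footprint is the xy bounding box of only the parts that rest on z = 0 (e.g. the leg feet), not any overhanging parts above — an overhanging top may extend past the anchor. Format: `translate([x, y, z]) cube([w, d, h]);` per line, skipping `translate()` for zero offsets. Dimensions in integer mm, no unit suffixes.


translate([165, 479, 0]) cube([53, 57, 1422]);
translate([488, 479, 0]) cube([53, 57, 1422]);
translate([218, 479, 289]) cube([270, 57, 23]);
translate([218, 479, 590]) cube([270, 57, 23]);
translate([218, 479, 891]) cube([270, 57, 23]);
translate([218, 479, 1192]) cube([270, 57, 23]);


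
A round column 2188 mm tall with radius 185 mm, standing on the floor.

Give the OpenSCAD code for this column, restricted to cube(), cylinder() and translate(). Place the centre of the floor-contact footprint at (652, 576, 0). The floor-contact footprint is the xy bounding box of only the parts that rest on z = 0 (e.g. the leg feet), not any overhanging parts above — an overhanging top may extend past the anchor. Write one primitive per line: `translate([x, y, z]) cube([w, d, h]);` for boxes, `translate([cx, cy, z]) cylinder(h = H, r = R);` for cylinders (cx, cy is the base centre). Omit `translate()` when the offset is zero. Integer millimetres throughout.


translate([652, 576, 0]) cylinder(h = 2188, r = 185);


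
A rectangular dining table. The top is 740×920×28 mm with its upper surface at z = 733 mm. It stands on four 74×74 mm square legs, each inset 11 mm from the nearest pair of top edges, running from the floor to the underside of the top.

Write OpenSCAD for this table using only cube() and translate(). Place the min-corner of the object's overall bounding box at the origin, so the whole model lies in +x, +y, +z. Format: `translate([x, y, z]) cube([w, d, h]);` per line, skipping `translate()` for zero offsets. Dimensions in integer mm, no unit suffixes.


translate([0, 0, 705]) cube([740, 920, 28]);
translate([11, 11, 0]) cube([74, 74, 705]);
translate([655, 11, 0]) cube([74, 74, 705]);
translate([11, 835, 0]) cube([74, 74, 705]);
translate([655, 835, 0]) cube([74, 74, 705]);


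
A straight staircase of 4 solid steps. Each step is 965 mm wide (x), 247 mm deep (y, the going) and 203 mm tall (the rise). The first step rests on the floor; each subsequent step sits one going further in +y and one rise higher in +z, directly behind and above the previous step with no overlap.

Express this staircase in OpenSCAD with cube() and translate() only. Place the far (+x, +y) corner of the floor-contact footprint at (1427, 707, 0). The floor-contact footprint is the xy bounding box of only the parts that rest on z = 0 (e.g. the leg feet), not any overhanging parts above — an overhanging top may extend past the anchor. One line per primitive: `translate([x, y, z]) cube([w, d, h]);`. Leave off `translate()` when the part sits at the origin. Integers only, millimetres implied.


translate([462, 460, 0]) cube([965, 247, 203]);
translate([462, 707, 203]) cube([965, 247, 203]);
translate([462, 954, 406]) cube([965, 247, 203]);
translate([462, 1201, 609]) cube([965, 247, 203]);


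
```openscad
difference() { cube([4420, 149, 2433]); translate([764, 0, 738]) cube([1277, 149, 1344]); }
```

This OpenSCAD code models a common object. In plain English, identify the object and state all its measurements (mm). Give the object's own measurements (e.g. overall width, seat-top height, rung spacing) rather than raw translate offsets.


A wall 4420 mm long (x), 149 mm thick (y), 2433 mm tall, with a rectangular window opening cut through it. The opening is 1277 mm wide and 1344 mm tall; its sill is at z = 738 mm and its near (−x) edge is 764 mm from the wall's −x end. The opening passes through the full wall thickness.


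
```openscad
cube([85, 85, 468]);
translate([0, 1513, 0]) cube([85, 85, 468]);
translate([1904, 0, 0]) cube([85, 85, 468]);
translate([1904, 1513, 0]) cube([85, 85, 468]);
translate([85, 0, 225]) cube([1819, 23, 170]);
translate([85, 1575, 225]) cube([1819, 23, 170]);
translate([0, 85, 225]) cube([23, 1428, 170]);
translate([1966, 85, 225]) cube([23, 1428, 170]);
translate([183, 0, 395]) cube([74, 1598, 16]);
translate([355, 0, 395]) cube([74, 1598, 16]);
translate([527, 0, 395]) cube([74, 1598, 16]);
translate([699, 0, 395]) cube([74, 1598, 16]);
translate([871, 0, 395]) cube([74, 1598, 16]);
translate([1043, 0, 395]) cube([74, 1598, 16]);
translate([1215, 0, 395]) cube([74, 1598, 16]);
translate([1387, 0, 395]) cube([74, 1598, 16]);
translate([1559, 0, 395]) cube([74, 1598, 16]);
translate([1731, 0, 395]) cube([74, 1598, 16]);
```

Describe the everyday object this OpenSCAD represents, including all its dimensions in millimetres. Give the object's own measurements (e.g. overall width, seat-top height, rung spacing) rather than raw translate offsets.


A bed frame 1989 mm long (x) by 1598 mm wide (y). Four 85×85 mm corner posts, 468 mm tall, at the corners of the footprint. Four rails of 23 mm thickness and 170 mm height run between adjacent posts with their undersides at z = 225 mm, their outer faces flush with the outside of the frame (the two x-running rails run between the posts' inner faces; the two y-running rails run between the posts' inner faces). 10 slats, each 74 mm wide (x) and 16 mm thick, lie across the top of the two x-running rails, running the full 1598 mm width of the frame in y; along x they sit between the end posts with a 98 mm gap after the −x posts and between neighbouring slats, leaving 99 mm before the +x posts.


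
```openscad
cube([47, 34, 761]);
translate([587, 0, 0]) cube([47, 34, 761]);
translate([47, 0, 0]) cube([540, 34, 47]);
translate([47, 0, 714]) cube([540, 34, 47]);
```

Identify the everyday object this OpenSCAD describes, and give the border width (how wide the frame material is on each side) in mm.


A picture frame. The border width is 47 mm.

Four thin pieces enclosing a rectangular opening — a picture frame. The two full-height stiles are 761 mm tall; the top rail sits at z = 714 and is 47 mm tall, so the border above the opening is 761 − 714 = 47 mm, matching the stile x-width.


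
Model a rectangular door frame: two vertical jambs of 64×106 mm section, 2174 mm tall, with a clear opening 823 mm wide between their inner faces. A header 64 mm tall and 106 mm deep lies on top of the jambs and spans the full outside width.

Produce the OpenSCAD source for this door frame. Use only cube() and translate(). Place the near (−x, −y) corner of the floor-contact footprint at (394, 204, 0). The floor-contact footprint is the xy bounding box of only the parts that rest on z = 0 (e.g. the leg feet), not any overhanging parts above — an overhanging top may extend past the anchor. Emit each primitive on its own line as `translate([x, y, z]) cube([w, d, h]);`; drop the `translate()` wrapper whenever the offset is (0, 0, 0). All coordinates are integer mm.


translate([394, 204, 0]) cube([64, 106, 2174]);
translate([1281, 204, 0]) cube([64, 106, 2174]);
translate([394, 204, 2174]) cube([951, 106, 64]);


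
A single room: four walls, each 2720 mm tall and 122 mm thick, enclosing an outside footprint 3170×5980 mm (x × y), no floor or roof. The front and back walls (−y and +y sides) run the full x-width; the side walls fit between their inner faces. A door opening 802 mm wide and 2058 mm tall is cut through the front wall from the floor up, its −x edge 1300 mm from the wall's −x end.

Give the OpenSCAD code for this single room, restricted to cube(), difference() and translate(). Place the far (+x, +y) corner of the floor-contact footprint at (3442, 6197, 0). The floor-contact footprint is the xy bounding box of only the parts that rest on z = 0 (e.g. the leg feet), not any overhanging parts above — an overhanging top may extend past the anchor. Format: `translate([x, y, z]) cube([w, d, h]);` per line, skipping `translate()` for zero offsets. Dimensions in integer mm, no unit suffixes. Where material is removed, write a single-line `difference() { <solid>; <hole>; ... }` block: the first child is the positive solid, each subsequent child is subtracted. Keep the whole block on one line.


difference() { translate([272, 217, 0]) cube([3170, 122, 2720]); translate([1572, 217, 0]) cube([802, 122, 2058]); }
translate([272, 6075, 0]) cube([3170, 122, 2720]);
translate([272, 339, 0]) cube([122, 5736, 2720]);
translate([3320, 339, 0]) cube([122, 5736, 2720]);


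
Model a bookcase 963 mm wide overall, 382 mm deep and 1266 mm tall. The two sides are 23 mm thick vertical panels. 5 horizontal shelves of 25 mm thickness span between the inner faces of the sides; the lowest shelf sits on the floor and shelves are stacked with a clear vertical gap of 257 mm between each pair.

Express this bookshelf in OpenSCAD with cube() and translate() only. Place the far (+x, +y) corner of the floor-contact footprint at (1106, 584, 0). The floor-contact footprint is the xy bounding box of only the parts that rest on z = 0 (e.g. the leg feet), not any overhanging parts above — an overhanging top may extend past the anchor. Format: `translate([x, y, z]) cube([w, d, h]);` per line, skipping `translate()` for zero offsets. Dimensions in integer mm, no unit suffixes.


translate([143, 202, 0]) cube([23, 382, 1266]);
translate([1083, 202, 0]) cube([23, 382, 1266]);
translate([166, 202, 0]) cube([917, 382, 25]);
translate([166, 202, 282]) cube([917, 382, 25]);
translate([166, 202, 564]) cube([917, 382, 25]);
translate([166, 202, 846]) cube([917, 382, 25]);
translate([166, 202, 1128]) cube([917, 382, 25]);


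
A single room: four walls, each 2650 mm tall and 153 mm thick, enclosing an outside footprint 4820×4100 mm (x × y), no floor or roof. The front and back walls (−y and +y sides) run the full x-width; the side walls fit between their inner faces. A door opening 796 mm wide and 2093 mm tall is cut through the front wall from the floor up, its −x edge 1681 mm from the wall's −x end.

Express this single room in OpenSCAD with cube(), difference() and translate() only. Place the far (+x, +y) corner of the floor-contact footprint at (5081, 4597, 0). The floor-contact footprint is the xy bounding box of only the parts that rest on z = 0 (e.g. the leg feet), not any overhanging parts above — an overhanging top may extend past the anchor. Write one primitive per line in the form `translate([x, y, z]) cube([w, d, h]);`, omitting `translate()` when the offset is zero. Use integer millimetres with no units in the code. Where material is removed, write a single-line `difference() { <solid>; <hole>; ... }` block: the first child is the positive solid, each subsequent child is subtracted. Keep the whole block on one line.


difference() { translate([261, 497, 0]) cube([4820, 153, 2650]); translate([1942, 497, 0]) cube([796, 153, 2093]); }
translate([261, 4444, 0]) cube([4820, 153, 2650]);
translate([261, 650, 0]) cube([153, 3794, 2650]);
translate([4928, 650, 0]) cube([153, 3794, 2650]);


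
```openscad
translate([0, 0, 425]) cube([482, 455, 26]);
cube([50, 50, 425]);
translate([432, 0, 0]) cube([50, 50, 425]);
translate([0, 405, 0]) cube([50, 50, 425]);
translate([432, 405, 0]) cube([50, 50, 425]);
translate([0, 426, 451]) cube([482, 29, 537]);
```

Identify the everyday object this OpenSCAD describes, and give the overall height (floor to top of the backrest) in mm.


A chair. The overall height is 988 mm.

A slab on four corner posts with a tall panel at the back — a chair. The seat slab sits at z = 425 with thickness 26, and the 537 mm backrest starts at the seat top, so the overall height is 425 + 26 + 537 = 988 mm.


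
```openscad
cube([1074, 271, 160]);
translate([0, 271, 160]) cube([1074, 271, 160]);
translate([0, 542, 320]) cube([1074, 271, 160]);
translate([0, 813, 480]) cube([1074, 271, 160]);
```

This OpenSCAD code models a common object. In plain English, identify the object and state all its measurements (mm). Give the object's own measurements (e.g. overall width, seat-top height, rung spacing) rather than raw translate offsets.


A straight staircase of 4 solid steps. Each step is 1074 mm wide (x), 271 mm deep (y, the going) and 160 mm tall (the rise). The first step rests on the floor; each subsequent step sits one going further in +y and one rise higher in +z, directly behind and above the previous step with no overlap.


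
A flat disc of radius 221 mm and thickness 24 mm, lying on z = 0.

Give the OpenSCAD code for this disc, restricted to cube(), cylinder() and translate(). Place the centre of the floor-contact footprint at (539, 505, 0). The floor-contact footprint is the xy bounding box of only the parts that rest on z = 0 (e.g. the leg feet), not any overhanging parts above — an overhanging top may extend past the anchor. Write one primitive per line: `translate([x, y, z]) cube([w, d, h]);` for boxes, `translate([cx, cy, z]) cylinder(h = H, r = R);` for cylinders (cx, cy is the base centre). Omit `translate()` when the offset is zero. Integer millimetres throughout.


translate([539, 505, 0]) cylinder(h = 24, r = 221);


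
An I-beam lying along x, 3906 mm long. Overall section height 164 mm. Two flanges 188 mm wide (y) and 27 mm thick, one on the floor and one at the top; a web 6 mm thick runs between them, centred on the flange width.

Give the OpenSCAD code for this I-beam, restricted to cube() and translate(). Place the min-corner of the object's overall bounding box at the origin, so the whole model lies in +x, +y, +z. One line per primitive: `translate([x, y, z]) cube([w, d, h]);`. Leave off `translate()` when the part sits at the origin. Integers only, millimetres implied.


cube([3906, 188, 27]);
translate([0, 91, 27]) cube([3906, 6, 110]);
translate([0, 0, 137]) cube([3906, 188, 27]);


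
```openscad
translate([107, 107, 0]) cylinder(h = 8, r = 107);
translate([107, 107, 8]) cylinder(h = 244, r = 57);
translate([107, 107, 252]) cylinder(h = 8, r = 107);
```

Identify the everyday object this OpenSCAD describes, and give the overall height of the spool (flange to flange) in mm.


A spool. The overall height is 260 mm.

Three coaxial cylinders, large–small–large — a spool. Two 8 mm flanges and a 244 mm core give 8 + 244 + 8 = 260 mm.


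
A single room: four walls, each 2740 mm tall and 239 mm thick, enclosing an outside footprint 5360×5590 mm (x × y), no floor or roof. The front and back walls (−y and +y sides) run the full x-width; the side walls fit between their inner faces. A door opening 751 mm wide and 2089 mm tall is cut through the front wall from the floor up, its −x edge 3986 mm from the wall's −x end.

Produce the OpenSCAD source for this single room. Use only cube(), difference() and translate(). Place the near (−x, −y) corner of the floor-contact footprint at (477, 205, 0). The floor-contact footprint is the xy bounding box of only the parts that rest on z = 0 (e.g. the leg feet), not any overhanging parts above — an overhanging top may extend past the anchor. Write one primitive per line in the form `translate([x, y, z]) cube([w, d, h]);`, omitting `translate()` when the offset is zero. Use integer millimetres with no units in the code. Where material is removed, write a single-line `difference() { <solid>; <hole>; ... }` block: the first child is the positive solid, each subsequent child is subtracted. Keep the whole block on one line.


difference() { translate([477, 205, 0]) cube([5360, 239, 2740]); translate([4463, 205, 0]) cube([751, 239, 2089]); }
translate([477, 5556, 0]) cube([5360, 239, 2740]);
translate([477, 444, 0]) cube([239, 5112, 2740]);
translate([5598, 444, 0]) cube([239, 5112, 2740]);


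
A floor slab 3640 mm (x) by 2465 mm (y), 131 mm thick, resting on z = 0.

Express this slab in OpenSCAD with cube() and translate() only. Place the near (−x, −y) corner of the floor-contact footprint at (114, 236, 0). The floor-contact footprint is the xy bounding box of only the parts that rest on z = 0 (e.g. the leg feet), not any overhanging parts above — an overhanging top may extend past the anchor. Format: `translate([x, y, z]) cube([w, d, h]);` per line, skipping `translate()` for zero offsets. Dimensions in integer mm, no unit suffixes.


translate([114, 236, 0]) cube([3640, 2465, 131]);


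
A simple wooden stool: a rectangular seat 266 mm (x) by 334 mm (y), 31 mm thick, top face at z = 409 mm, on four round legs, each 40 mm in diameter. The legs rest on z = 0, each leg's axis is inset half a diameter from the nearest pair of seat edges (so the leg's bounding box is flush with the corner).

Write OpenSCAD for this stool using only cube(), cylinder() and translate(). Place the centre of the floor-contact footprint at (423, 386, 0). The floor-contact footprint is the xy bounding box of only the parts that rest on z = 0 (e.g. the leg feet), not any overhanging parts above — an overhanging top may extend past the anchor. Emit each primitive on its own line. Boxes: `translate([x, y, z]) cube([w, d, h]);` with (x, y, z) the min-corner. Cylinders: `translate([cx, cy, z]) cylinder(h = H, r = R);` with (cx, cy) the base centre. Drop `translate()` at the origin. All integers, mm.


// leg_h = 409 - 31 = 378
translate([290, 219, 378]) cube([266, 334, 31]);
translate([310, 239, 0]) cylinder(h = 378, r = 20);
translate([536, 239, 0]) cylinder(h = 378, r = 20);
translate([310, 533, 0]) cylinder(h = 378, r = 20);
translate([536, 533, 0]) cylinder(h = 378, r = 20);


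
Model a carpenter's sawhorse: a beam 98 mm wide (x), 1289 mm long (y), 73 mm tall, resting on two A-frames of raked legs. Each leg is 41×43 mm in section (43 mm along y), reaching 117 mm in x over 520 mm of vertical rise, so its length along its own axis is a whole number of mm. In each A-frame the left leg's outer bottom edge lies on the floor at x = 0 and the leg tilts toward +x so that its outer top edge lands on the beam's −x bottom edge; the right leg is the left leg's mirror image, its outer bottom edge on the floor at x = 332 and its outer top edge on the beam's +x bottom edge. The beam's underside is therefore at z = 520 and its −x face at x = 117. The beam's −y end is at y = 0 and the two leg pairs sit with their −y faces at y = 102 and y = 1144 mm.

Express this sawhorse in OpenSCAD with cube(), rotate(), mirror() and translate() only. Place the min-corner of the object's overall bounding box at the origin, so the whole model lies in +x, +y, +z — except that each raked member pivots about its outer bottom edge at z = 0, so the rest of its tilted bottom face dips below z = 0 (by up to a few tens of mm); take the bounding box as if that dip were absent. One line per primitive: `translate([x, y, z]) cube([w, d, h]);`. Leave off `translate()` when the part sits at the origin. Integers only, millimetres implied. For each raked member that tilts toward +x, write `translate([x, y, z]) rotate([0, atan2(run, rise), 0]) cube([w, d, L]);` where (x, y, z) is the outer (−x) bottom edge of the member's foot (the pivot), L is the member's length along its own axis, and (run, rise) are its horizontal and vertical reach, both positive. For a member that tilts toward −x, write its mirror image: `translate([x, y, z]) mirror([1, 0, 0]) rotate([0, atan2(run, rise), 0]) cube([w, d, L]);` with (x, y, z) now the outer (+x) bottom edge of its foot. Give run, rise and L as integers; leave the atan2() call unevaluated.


translate([117, 0, 520]) cube([98, 1289, 73]);
translate([0, 102, 0]) rotate([0, atan2(117, 520), 0]) cube([41, 43, 533]);
translate([332, 102, 0]) mirror([1, 0, 0]) rotate([0, atan2(117, 520), 0]) cube([41, 43, 533]);
translate([0, 1144, 0]) rotate([0, atan2(117, 520), 0]) cube([41, 43, 533]);
translate([332, 1144, 0]) mirror([1, 0, 0]) rotate([0, atan2(117, 520), 0]) cube([41, 43, 533]);


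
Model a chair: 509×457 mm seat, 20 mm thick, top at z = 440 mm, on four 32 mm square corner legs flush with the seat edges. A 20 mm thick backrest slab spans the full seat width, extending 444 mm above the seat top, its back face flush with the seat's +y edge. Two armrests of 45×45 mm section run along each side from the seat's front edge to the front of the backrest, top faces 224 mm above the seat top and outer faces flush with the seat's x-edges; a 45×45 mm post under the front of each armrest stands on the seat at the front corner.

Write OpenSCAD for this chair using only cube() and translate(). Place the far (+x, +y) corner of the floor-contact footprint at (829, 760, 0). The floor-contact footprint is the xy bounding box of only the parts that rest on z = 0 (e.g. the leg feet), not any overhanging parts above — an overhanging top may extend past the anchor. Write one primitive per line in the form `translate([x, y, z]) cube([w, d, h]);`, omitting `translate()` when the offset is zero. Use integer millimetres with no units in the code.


translate([320, 303, 420]) cube([509, 457, 20]);
translate([320, 303, 0]) cube([32, 32, 420]);
translate([797, 303, 0]) cube([32, 32, 420]);
translate([320, 728, 0]) cube([32, 32, 420]);
translate([797, 728, 0]) cube([32, 32, 420]);
translate([320, 740, 440]) cube([509, 20, 444]);
translate([320, 303, 619]) cube([45, 437, 45]);
translate([784, 303, 619]) cube([45, 437, 45]);
translate([320, 303, 440]) cube([45, 45, 179]);
translate([784, 303, 440]) cube([45, 45, 179]);


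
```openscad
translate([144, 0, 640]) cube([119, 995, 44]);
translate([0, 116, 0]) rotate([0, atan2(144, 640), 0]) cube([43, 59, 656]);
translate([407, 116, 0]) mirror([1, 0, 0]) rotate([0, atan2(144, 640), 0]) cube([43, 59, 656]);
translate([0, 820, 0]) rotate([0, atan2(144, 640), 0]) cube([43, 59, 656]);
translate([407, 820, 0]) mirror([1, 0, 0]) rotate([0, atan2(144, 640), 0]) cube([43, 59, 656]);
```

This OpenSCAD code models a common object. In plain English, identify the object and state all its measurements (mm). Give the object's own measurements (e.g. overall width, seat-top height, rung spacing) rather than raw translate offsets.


A sawhorse. A 119×995×44 mm beam (x, y, z) sits on two A-frame leg pairs. Each pair is two raked legs of 43×59 mm section (59 mm along y) splaying symmetrically in x. Each leg rises 640 mm vertically over 144 mm of horizontal reach and is 656 mm long along its own axis. Every leg's outer bottom edge rests on the floor and its outer top edge meets a bottom edge of the beam — the left legs (tilting toward +x) meet the beam's −x bottom edge, the right legs (their mirror images, tilting toward −x) meet its +x bottom edge — so the leg tops tuck under the beam, the beam's underside is 640 mm above the floor, and the feet are 407 mm apart outside-to-outside with the beam centred between them. The two leg pairs are set in 116 mm from either end of the beam.


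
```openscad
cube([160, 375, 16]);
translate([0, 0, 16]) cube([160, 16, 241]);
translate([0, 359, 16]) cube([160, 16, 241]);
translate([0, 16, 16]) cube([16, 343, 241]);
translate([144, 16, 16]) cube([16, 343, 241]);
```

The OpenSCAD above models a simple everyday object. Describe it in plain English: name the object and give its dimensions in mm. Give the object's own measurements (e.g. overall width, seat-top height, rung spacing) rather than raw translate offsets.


An open-topped rectangular box: outside dimensions 160×375×257 mm, with a uniform wall and base thickness of 16 mm. The base is a full 160×375 slab on the floor; four walls sit on top of the base. The front and back walls (the −y and +y sides) span the full width; the two side walls fit between them.


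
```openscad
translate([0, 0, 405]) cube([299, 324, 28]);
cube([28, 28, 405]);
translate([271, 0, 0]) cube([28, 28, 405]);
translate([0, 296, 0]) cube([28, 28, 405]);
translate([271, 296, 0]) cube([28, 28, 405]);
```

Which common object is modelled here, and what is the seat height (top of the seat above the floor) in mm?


A stool. The seat height is 433 mm.

A 299×324×28 slab at z = 405 on four corner posts — a stool. The seat top is 405 + 28 = 433 mm.


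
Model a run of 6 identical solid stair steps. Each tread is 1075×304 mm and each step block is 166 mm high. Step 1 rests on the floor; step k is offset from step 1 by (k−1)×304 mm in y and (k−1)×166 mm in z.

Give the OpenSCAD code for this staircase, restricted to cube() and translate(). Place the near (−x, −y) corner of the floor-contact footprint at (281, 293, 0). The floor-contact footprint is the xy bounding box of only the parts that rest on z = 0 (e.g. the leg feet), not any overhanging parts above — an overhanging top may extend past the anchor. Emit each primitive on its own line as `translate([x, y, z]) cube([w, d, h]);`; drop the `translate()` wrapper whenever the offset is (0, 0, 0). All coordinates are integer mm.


translate([281, 293, 0]) cube([1075, 304, 166]);
translate([281, 597, 166]) cube([1075, 304, 166]);
translate([281, 901, 332]) cube([1075, 304, 166]);
translate([281, 1205, 498]) cube([1075, 304, 166]);
translate([281, 1509, 664]) cube([1075, 304, 166]);
translate([281, 1813, 830]) cube([1075, 304, 166]);


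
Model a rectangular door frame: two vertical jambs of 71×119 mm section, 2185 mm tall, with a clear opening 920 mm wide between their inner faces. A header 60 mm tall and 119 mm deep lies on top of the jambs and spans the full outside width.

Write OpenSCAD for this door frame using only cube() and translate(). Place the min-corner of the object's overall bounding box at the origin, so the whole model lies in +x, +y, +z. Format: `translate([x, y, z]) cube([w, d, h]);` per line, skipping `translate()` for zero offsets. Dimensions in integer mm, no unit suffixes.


cube([71, 119, 2185]);
translate([991, 0, 0]) cube([71, 119, 2185]);
translate([0, 0, 2185]) cube([1062, 119, 60]);


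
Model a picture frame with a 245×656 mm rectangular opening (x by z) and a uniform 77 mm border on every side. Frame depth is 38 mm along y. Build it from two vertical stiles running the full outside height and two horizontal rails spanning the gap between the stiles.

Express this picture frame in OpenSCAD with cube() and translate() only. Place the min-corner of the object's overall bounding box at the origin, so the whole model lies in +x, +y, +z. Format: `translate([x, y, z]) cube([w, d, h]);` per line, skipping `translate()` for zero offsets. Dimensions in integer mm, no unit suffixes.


cube([77, 38, 810]);
translate([322, 0, 0]) cube([77, 38, 810]);
translate([77, 0, 0]) cube([245, 38, 77]);
translate([77, 0, 733]) cube([245, 38, 77]);


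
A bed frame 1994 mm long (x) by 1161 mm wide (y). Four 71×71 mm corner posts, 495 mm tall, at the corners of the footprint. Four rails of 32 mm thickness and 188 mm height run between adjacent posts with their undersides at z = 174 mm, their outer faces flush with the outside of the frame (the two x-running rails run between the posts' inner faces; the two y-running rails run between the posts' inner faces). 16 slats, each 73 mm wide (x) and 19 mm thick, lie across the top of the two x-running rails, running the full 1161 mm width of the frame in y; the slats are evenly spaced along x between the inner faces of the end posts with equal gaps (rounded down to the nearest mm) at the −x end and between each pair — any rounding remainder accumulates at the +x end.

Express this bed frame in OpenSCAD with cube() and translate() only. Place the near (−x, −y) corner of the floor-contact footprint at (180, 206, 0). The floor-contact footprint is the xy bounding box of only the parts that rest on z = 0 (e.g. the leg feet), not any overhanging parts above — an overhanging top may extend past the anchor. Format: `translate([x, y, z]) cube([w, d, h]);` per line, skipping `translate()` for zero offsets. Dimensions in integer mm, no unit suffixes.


translate([180, 206, 0]) cube([71, 71, 495]);
translate([180, 1296, 0]) cube([71, 71, 495]);
translate([2103, 206, 0]) cube([71, 71, 495]);
translate([2103, 1296, 0]) cube([71, 71, 495]);
translate([251, 206, 174]) cube([1852, 32, 188]);
translate([251, 1335, 174]) cube([1852, 32, 188]);
translate([180, 277, 174]) cube([32, 1019, 188]);
translate([2142, 277, 174]) cube([32, 1019, 188]);
translate([291, 206, 362]) cube([73, 1161, 19]);
translate([404, 206, 362]) cube([73, 1161, 19]);
translate([517, 206, 362]) cube([73, 1161, 19]);
translate([630, 206, 362]) cube([73, 1161, 19]);
translate([743, 206, 362]) cube([73, 1161, 19]);
translate([856, 206, 362]) cube([73, 1161, 19]);
translate([969, 206, 362]) cube([73, 1161, 19]);
translate([1082, 206, 362]) cube([73, 1161, 19]);
translate([1195, 206, 362]) cube([73, 1161, 19]);
translate([1308, 206, 362]) cube([73, 1161, 19]);
translate([1421, 206, 362]) cube([73, 1161, 19]);
translate([1534, 206, 362]) cube([73, 1161, 19]);
translate([1647, 206, 362]) cube([73, 1161, 19]);
translate([1760, 206, 362]) cube([73, 1161, 19]);
translate([1873, 206, 362]) cube([73, 1161, 19]);
translate([1986, 206, 362]) cube([73, 1161, 19]);


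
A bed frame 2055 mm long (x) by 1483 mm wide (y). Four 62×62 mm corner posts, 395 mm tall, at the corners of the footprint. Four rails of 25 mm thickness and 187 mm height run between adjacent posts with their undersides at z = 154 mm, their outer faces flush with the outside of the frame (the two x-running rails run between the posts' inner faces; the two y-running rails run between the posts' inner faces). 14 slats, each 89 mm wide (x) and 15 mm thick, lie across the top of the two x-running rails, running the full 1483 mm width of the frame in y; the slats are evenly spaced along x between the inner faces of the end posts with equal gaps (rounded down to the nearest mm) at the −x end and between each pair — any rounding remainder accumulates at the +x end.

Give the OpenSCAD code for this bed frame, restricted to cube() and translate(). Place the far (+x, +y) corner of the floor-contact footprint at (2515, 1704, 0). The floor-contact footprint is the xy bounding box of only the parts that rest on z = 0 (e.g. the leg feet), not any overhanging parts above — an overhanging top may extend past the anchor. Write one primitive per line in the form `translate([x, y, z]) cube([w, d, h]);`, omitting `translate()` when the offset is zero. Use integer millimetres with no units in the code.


// slat z = rail_z + rail_h = 154 + 187 = 341
// slat gap = ⌊(1931 − 14·89) / 15⌋ = 45
translate([460, 221, 0]) cube([62, 62, 395]);
translate([460, 1642, 0]) cube([62, 62, 395]);
translate([2453, 221, 0]) cube([62, 62, 395]);
translate([2453, 1642, 0]) cube([62, 62, 395]);
translate([522, 221, 154]) cube([1931, 25, 187]);
translate([522, 1679, 154]) cube([1931, 25, 187]);
translate([460, 283, 154]) cube([25, 1359, 187]);
translate([2490, 283, 154]) cube([25, 1359, 187]);
translate([567, 221, 341]) cube([89, 1483, 15]);
translate([701, 221, 341]) cube([89, 1483, 15]);
translate([835, 221, 341]) cube([89, 1483, 15]);
translate([969, 221, 341]) cube([89, 1483, 15]);
translate([1103, 221, 341]) cube([89, 1483, 15]);
translate([1237, 221, 341]) cube([89, 1483, 15]);
translate([1371, 221, 341]) cube([89, 1483, 15]);
translate([1505, 221, 341]) cube([89, 1483, 15]);
translate([1639, 221, 341]) cube([89, 1483, 15]);
translate([1773, 221, 341]) cube([89, 1483, 15]);
translate([1907, 221, 341]) cube([89, 1483, 15]);
translate([2041, 221, 341]) cube([89, 1483, 15]);
translate([2175, 221, 341]) cube([89, 1483, 15]);
translate([2309, 221, 341]) cube([89, 1483, 15]);
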